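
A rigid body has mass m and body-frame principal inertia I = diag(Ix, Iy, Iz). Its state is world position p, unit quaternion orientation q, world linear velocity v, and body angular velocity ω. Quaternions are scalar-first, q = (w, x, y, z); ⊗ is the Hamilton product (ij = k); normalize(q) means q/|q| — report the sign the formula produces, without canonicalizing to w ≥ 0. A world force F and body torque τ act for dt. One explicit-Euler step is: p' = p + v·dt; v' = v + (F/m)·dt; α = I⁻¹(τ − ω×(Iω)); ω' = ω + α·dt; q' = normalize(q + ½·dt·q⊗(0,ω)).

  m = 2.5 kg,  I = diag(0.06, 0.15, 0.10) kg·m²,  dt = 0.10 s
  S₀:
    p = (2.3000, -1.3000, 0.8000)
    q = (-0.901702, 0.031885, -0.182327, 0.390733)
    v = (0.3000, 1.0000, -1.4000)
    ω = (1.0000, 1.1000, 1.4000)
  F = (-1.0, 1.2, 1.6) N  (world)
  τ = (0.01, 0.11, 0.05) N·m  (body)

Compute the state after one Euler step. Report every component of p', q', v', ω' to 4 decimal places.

gyro term ω×Iω = (-0.0770, -0.0560, 0.0990)
α = I⁻¹(τ − ω×Iω) = (1.4500, 1.1067, -0.4900)
new body rate ω' = (1.1450, 1.2107, 1.3510)
Hamilton product q⊗(0,ω) = (-0.3783515, -1.5867661, -0.6457782, -1.0449823)
q + ½dt·q⊗(0,ω), renormalized = (-0.9159, -0.0472, -0.2135, 0.3367)
linear accel F/m = (-0.4000, 0.4800, 0.6400)
new position p' = (2.3300, -1.2000, 0.6600)
new velocity v' = (0.2600, 1.0480, -1.3360)

p' = (2.3300, -1.2000, 0.6600)
q' = (-0.9159, -0.0472, -0.2135, 0.3367)
v' = (0.2600, 1.0480, -1.3360)
ω' = (1.1450, 1.2107, 1.3510)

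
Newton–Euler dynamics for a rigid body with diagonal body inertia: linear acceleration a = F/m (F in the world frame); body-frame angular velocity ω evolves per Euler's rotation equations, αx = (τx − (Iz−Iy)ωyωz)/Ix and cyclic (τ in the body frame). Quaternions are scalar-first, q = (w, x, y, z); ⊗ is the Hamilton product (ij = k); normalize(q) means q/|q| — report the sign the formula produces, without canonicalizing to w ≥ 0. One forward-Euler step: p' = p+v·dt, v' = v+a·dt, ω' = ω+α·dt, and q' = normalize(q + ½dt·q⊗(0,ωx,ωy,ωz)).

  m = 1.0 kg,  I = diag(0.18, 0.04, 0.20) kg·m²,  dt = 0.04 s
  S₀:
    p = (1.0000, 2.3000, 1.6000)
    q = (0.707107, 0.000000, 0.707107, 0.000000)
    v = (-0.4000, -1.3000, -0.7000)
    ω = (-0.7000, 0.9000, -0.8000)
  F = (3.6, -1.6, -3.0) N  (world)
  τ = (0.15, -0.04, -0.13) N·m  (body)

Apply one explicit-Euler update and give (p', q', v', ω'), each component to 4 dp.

α = I⁻¹(τ − ω×Iω) = (1.4733, -0.7200, -1.0910)
ω + α·dt = (-0.6411, 0.8712, -0.8436)
2q̇ = q⊗(0,ω) = (-0.6363963, -1.0606605, 0.6363963, -0.0707107)
q + ½dt·q⊗(0,ω), renormalized = (0.6941, -0.0212, 0.7196, -0.0014)
a = (3.6000, -1.6000, -3.0000)
p + v·dt = (0.9840, 2.2480, 1.5720)
v + (F/m)dt = (-0.2560, -1.3640, -0.8200)

p' = (0.9840, 2.2480, 1.5720)
q' = (0.6941, -0.0212, 0.7196, -0.0014)
v' = (-0.2560, -1.3640, -0.8200)
ω' = (-0.6411, 0.8712, -0.8436)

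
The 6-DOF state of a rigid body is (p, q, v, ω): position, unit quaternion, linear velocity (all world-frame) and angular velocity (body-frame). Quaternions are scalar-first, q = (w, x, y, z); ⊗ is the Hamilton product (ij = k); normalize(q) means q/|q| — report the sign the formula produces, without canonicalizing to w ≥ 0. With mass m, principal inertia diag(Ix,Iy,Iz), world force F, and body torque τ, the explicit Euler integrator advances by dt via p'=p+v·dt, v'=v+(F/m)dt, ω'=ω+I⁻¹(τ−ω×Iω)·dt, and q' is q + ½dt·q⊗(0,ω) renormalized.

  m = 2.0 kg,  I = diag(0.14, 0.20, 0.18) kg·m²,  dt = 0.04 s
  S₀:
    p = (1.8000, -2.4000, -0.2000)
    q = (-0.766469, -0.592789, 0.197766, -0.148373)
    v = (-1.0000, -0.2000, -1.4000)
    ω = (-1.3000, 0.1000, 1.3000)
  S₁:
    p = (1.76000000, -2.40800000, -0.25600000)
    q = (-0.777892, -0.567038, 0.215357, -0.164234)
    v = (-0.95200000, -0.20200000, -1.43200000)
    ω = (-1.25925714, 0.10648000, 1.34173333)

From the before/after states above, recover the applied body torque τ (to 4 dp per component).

rate change Δω = (0.04074286, 0.00648000, 0.04173333)
precession coupling = (-0.0026, 0.0676, -0.0078)
τ = I·(Δω/dt) + ω₀×(Iω₀) = (0.1400, 0.1000, 0.1800)

τ = (0.1400, 0.1000, 0.1800)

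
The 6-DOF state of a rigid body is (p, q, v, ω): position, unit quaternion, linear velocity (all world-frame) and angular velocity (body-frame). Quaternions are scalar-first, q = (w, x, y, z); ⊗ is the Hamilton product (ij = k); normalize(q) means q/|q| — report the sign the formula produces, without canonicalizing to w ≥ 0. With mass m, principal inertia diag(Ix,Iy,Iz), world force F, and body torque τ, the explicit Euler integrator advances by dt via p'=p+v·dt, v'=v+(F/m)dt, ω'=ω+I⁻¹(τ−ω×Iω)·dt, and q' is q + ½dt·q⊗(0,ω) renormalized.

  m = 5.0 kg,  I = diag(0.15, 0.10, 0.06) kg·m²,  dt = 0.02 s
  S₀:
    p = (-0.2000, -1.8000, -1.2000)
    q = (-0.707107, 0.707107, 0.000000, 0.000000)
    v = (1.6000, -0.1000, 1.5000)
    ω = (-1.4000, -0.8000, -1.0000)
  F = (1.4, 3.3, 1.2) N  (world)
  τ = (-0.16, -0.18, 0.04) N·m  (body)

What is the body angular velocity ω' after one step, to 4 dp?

ω×(Iω) gyroscopic = (-0.0320, 0.1260, -0.0560)
(τ − ω×Iω)/I = (-0.8533, -3.0600, 1.6000)
new body rate ω' = (-1.4171, -0.8612, -0.9680)

ω' = (-1.4171, -0.8612, -0.9680)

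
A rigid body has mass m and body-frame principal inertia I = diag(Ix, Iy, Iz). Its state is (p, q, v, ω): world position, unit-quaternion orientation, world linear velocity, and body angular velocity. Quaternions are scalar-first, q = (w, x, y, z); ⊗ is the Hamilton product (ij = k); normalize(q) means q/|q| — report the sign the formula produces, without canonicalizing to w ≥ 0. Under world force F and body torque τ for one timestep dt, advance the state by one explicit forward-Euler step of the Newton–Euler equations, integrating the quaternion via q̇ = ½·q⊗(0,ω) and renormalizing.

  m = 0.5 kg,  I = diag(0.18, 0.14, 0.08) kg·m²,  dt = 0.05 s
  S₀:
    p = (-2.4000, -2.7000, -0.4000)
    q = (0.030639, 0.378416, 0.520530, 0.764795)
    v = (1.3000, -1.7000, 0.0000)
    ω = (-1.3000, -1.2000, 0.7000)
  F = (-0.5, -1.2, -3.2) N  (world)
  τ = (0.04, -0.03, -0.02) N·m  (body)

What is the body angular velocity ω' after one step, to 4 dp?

ω' = (-1.3029, -1.1782, 0.7265)

precession coupling ω×(Iω) = (0.0504, -0.0910, -0.0624)
α = I⁻¹(τ − ω×Iω) = (-0.0578, 0.4357, 0.5300)
ω' = ω + α·dt = (-1.3029, -1.1782, 0.7265)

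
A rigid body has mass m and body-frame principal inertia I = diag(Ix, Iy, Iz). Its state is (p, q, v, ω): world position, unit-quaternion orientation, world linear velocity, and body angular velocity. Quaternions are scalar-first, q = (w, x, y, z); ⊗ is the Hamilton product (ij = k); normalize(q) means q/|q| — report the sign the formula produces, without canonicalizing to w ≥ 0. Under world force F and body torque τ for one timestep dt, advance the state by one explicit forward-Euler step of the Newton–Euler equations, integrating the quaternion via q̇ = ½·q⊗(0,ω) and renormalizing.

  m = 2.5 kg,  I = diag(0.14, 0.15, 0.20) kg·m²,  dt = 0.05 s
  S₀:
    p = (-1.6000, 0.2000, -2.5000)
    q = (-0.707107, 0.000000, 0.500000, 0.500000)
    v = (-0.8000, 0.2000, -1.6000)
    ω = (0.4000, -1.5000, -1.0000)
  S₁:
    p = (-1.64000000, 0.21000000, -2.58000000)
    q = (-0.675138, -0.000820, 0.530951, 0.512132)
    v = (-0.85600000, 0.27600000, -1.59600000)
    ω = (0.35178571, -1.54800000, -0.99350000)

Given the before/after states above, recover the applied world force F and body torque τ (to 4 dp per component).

rate change Δω = (-0.04821429, -0.04800000, 0.00650000)
τ = I·(Δω/dt) + ω₀×(Iω₀) = (-0.0600, -0.1200, 0.0200)
velocity change Δv = (-0.05600000, 0.07600000, 0.00400000)
F = m·Δv/dt = (-2.8000, 3.8000, 0.2000)

F = (-2.8000, 3.8000, 0.2000)
τ = (-0.0600, -0.1200, 0.0200)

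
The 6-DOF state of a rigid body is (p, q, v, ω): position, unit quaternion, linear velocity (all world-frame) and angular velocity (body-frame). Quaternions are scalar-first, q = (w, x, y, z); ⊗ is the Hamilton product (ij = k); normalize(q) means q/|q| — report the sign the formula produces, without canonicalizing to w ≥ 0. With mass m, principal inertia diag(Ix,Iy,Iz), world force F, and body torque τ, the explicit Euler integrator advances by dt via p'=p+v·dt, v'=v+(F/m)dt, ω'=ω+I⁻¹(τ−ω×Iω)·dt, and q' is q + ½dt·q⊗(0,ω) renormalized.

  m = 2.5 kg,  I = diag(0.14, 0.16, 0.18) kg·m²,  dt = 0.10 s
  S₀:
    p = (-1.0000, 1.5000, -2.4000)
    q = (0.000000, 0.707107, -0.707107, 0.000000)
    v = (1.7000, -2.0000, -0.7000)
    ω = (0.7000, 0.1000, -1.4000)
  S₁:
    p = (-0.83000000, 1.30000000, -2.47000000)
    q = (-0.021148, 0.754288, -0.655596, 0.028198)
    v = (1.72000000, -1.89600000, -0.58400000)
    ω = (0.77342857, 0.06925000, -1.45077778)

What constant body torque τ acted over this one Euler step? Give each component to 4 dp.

τ = (0.1000, -0.0100, -0.0900)

Δω = ω₁−ω₀ = (0.07342857, -0.03075000, -0.05077778)
ω₀×(Iω₀) = (-0.0028, 0.0392, 0.0014)
I·α + gyro = (0.1000, -0.0100, -0.0900)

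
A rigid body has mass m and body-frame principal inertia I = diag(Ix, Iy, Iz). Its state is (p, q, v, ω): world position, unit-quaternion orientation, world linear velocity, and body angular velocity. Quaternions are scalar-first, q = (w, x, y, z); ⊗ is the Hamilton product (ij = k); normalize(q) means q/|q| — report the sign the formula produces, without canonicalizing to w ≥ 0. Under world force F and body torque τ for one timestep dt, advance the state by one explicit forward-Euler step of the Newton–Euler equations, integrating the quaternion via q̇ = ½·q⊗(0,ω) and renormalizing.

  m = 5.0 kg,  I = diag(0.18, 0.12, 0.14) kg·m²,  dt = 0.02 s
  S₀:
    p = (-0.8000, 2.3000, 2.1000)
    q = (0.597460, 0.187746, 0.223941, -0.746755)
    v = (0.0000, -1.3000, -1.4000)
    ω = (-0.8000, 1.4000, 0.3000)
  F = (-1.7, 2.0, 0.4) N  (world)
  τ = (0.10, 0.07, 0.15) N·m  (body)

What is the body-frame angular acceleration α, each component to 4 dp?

precession coupling ω×(Iω) = (0.0084, -0.0096, 0.0672)
angular accel α = (0.5089, 0.6633, 0.5914)

α = (0.5089, 0.6633, 0.5914)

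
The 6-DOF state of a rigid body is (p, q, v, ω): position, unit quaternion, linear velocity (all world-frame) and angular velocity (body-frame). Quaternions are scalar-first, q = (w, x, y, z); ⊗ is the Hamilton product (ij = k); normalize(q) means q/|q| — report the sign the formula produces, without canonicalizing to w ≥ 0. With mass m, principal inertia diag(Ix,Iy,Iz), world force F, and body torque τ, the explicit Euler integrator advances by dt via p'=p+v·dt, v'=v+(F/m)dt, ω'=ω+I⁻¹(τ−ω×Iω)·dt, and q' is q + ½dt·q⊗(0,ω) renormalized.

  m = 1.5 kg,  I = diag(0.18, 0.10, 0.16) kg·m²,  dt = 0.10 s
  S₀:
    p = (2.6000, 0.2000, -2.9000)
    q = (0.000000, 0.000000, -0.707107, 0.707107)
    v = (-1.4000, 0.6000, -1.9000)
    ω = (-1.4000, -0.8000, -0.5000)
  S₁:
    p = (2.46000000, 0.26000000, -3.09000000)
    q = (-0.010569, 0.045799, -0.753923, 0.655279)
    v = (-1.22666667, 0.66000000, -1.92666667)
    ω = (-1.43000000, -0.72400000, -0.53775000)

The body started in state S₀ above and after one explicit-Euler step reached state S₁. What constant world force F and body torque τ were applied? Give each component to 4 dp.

F = (2.6000, 0.9000, -0.4000)
τ = (-0.0300, 0.0900, -0.1500)

rate change Δω = (-0.03000000, 0.07600000, -0.03775000)
ω₀×(Iω₀) = (0.0240, 0.0140, -0.0896)
applied torque τ = (-0.0300, 0.0900, -0.1500)
velocity change Δv = (0.17333333, 0.06000000, -0.02666667)
applied force F = (2.6000, 0.9000, -0.4000)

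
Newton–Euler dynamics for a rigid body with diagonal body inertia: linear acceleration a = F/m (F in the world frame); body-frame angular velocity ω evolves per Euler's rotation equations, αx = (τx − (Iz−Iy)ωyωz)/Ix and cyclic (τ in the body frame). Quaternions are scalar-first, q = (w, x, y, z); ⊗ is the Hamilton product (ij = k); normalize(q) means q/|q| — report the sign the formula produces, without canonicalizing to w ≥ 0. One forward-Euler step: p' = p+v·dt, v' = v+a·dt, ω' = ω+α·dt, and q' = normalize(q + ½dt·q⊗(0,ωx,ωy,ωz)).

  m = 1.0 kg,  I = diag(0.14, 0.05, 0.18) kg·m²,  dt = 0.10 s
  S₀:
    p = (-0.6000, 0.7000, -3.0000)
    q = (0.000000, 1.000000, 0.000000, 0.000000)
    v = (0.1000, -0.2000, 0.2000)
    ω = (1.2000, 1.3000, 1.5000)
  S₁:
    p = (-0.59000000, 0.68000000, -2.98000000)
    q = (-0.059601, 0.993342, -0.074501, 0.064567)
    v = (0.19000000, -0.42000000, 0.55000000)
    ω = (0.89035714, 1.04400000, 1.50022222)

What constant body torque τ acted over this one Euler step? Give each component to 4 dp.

ω₁ − ω₀ = (-0.30964286, -0.25600000, 0.00022222)
gyro term ω₀×Iω₀ = (0.2535, -0.0720, -0.1404)
I·α + gyro = (-0.1800, -0.2000, -0.1400)

τ = (-0.1800, -0.2000, -0.1400)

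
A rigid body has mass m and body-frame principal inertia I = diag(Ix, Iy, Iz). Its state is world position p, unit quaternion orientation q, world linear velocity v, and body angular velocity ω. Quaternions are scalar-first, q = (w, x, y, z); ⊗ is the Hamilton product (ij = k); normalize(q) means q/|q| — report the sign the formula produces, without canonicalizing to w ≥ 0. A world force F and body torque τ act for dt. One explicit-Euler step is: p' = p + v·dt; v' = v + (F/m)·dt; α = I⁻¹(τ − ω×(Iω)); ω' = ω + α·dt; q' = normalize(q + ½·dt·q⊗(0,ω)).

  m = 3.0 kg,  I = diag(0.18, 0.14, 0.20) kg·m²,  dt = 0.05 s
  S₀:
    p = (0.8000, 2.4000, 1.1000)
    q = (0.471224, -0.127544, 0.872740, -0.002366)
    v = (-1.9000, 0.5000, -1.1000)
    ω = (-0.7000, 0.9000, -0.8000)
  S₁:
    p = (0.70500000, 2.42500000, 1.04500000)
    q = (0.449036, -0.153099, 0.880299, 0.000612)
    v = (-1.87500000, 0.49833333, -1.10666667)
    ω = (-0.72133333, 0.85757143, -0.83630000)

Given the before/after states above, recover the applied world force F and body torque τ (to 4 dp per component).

velocity change Δv = (0.02500000, -0.00166667, -0.00666667)
F = m·Δv/dt = (1.5000, -0.1000, -0.4000)
ω₁ − ω₀ = (-0.02133333, -0.04242857, -0.03630000)
precession coupling = (-0.0432, -0.0112, 0.0252)
applied torque τ = (-0.1200, -0.1300, -0.1200)

F = (1.5000, -0.1000, -0.4000)
τ = (-0.1200, -0.1300, -0.1200)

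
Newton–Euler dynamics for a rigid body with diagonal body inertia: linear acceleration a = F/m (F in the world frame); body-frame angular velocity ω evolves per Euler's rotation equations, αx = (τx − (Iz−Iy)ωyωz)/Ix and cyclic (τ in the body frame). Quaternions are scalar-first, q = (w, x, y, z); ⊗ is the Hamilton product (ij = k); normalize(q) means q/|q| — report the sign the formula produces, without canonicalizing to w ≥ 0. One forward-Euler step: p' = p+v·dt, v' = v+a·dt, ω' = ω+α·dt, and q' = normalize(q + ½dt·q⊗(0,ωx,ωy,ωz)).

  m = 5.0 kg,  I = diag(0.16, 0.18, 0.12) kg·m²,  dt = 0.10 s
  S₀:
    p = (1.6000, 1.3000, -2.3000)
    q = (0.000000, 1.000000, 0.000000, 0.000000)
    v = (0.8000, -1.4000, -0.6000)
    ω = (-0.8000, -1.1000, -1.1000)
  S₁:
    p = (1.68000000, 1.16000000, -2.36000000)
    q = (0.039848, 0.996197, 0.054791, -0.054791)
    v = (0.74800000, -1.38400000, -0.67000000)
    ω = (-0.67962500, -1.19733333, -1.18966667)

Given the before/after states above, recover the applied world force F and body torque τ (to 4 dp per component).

F = (-2.6000, 0.8000, -3.5000)
τ = (0.1200, -0.1400, -0.0900)

v₁ − v₀ = (-0.05200000, 0.01600000, -0.07000000)
F = m·Δv/dt = (-2.6000, 0.8000, -3.5000)
ω₁ − ω₀ = (0.12037500, -0.09733333, -0.08966667)
gyro term ω₀×Iω₀ = (-0.0726, 0.0352, 0.0176)
τ = I·(Δω/dt) + ω₀×(Iω₀) = (0.1200, -0.1400, -0.0900)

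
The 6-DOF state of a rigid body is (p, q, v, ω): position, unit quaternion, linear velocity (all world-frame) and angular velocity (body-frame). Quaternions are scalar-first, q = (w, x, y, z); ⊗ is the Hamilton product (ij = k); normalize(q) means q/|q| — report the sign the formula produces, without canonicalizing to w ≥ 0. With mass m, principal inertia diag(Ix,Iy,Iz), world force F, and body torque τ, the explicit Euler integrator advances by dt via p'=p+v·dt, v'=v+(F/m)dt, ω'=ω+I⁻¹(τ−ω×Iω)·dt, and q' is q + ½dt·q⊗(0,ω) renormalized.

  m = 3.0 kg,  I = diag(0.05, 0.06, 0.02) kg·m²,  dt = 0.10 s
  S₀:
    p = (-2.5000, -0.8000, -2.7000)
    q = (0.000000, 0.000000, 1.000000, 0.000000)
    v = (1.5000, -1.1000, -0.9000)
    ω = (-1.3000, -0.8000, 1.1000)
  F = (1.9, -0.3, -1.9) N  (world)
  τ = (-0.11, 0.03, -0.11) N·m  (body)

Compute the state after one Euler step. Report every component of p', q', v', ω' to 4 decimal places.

p' = p + v·dt = (-2.3500, -0.9100, -2.7900)
v + (F/m)dt = (1.5633, -1.1100, -0.9633)
α = I⁻¹(τ − ω×Iω) = (-2.9040, 1.2150, -6.0200)
ω + α·dt = (-1.5904, -0.6785, 0.4980)
2q̇ = q⊗(0,ω) = (0.8000000, 1.1000000, 0.0000000, 1.3000000)
q' = normalize(q + ½dt·q⊗(0,ω)) = (0.0398, 0.0548, 0.9956, 0.0647)

p' = (-2.3500, -0.9100, -2.7900)
q' = (0.0398, 0.0548, 0.9956, 0.0647)
v' = (1.5633, -1.1100, -0.9633)
ω' = (-1.5904, -0.6785, 0.4980)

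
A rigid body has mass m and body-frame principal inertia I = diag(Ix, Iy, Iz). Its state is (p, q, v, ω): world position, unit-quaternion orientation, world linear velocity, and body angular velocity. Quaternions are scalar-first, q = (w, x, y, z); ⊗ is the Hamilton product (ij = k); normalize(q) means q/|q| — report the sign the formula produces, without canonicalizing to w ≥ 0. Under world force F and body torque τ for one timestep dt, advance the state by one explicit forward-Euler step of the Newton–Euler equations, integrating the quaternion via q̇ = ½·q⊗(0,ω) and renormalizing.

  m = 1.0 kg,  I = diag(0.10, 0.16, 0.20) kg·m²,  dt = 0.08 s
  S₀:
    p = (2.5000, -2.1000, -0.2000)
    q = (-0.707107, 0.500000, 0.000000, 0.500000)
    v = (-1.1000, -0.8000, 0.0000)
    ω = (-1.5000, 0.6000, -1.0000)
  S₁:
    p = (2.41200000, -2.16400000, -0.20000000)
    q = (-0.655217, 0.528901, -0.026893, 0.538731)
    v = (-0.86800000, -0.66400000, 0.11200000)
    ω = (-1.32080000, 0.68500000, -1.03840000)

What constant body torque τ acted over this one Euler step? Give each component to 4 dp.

Δω = ω₁−ω₀ = (0.17920000, 0.08500000, -0.03840000)
ω₀×(Iω₀) = (-0.0240, -0.1500, -0.0540)
applied torque τ = (0.2000, 0.0200, -0.1500)

τ = (0.2000, 0.0200, -0.1500)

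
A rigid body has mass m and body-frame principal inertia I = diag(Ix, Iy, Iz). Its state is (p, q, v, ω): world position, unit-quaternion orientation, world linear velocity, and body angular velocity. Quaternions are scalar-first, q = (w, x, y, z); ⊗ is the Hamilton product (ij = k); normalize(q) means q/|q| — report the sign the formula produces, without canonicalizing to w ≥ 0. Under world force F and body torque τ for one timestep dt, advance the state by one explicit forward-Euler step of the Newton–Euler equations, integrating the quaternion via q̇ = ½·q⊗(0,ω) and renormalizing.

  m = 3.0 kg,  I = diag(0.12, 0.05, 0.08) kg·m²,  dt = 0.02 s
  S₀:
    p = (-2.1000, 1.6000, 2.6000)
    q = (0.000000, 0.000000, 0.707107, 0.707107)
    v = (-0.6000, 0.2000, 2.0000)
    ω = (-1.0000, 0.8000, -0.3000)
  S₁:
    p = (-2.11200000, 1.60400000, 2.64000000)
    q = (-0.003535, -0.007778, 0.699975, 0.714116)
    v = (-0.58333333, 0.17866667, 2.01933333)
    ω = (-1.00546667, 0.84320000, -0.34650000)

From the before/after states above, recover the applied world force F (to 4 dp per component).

Δv = v₁−v₀ = (0.01666667, -0.02133333, 0.01933333)
F = m·Δv/dt = (2.5000, -3.2000, 2.9000)

F = (2.5000, -3.2000, 2.9000)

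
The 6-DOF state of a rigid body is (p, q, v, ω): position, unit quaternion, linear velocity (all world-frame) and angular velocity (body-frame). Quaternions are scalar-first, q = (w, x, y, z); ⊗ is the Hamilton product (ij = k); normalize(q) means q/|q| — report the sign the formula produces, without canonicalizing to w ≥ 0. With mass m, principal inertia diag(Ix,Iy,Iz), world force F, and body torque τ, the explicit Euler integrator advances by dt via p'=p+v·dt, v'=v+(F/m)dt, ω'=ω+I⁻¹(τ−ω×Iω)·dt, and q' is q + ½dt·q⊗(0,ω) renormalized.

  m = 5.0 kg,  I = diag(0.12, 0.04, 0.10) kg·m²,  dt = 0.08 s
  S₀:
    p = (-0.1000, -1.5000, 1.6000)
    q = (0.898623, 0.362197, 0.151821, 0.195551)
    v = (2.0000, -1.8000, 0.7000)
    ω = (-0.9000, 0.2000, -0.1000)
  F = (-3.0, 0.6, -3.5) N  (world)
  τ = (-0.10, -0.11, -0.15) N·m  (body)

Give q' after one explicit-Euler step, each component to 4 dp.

q⊗(0,ω) = (0.3151682, -0.8630530, 0.0399484, 0.1192160)
q' = normalize(q + ½dt·q⊗(0,ω)) = (0.9106, 0.3274, 0.1533, 0.2002)

q' = (0.9106, 0.3274, 0.1533, 0.2002)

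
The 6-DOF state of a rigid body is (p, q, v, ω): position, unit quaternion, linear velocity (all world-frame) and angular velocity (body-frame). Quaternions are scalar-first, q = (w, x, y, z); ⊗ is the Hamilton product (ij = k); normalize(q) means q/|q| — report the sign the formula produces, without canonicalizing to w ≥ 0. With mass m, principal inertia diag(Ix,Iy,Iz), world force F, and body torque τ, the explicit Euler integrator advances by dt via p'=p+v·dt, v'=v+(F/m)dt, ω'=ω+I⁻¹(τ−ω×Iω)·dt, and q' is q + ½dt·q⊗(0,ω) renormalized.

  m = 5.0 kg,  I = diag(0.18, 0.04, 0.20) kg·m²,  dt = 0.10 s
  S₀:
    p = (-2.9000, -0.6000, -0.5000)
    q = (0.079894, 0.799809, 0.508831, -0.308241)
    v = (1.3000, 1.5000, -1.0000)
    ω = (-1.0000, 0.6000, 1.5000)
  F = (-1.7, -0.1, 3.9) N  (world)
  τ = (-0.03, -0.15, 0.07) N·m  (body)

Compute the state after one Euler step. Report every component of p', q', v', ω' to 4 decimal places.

p' = (-2.7700, -0.4500, -0.6000)
q' = (0.1272, 0.8394, 0.4646, -0.2517)
v' = (1.2660, 1.4980, -0.9220)
ω' = (-1.0967, 0.1500, 1.4930)

a = (-0.3400, -0.0200, 0.7800)
p' = p + v·dt = (-2.7700, -0.4500, -0.6000)
v + (F/m)dt = (1.2660, 1.4980, -0.9220)
α = I⁻¹(τ − ω×Iω) = (-0.9667, -4.5000, -0.0700)
ω + α·dt = (-1.0967, 0.1500, 1.4930)
q⊗(0,ω) = (0.9568719, 0.8682971, -0.8435361, 1.1085574)
q' = normalize(q + ½dt·q⊗(0,ω)) = (0.1272, 0.8394, 0.4646, -0.2517)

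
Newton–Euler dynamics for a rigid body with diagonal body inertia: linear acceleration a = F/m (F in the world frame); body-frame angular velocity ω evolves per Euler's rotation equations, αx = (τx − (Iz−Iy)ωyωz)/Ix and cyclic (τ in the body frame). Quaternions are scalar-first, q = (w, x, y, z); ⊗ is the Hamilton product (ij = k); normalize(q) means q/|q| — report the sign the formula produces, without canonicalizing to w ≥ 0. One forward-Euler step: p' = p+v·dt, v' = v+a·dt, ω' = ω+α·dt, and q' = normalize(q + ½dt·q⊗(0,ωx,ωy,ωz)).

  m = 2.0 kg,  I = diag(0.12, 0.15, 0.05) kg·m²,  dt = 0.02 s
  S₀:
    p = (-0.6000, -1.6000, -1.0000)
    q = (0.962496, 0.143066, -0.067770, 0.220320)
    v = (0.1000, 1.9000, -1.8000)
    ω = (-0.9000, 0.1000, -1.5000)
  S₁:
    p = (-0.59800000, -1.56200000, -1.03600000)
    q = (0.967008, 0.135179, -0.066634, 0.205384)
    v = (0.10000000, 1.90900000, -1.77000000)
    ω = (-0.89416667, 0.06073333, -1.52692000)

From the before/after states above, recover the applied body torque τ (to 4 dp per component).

τ = (0.0500, -0.2000, -0.0700)

ω₁ − ω₀ = (0.00583333, -0.03926667, -0.02692000)
ω₀×(Iω₀) = (0.0150, 0.0945, -0.0027)
I·α + gyro = (0.0500, -0.2000, -0.0700)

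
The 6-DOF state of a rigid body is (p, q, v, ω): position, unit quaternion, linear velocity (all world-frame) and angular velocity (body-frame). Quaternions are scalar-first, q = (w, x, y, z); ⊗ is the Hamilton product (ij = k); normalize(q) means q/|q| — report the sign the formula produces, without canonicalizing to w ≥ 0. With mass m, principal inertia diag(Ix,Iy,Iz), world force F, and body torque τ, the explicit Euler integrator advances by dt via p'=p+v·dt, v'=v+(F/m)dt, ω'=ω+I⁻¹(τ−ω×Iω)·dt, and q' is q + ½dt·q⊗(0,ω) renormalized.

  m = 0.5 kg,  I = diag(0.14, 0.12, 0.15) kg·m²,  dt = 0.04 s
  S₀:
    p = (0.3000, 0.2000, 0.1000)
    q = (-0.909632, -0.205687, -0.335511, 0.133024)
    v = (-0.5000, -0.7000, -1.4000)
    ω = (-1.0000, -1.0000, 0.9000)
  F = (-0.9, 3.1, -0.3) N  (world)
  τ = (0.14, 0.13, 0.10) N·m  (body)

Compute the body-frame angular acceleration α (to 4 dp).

α = (1.1929, 1.0083, 0.8000)

ω×(Iω) gyroscopic = (-0.0270, 0.0090, -0.0200)
angular accel α = (1.1929, 1.0083, 0.8000)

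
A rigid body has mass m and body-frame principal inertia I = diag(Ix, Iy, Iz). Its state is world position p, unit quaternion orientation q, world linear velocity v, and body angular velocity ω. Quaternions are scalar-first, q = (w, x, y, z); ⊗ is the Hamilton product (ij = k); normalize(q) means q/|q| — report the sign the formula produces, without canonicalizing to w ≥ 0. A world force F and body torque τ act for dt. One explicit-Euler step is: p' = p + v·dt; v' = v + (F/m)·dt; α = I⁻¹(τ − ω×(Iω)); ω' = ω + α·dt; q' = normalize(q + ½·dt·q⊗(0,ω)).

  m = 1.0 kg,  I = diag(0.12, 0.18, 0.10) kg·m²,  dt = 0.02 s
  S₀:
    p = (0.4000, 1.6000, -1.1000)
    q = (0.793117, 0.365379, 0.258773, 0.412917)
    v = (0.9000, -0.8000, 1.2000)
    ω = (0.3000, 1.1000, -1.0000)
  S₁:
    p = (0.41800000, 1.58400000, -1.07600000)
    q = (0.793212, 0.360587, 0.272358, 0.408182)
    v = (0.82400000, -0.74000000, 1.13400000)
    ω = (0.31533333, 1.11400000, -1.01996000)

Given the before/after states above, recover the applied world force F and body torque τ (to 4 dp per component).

F = (-3.8000, 3.0000, -3.3000)
τ = (0.1800, 0.1200, -0.0800)

Δv = v₁−v₀ = (-0.07600000, 0.06000000, -0.06600000)
applied force F = (-3.8000, 3.0000, -3.3000)
ω₁ − ω₀ = (0.01533333, 0.01400000, -0.01996000)
applied torque τ = (0.1800, 0.1200, -0.0800)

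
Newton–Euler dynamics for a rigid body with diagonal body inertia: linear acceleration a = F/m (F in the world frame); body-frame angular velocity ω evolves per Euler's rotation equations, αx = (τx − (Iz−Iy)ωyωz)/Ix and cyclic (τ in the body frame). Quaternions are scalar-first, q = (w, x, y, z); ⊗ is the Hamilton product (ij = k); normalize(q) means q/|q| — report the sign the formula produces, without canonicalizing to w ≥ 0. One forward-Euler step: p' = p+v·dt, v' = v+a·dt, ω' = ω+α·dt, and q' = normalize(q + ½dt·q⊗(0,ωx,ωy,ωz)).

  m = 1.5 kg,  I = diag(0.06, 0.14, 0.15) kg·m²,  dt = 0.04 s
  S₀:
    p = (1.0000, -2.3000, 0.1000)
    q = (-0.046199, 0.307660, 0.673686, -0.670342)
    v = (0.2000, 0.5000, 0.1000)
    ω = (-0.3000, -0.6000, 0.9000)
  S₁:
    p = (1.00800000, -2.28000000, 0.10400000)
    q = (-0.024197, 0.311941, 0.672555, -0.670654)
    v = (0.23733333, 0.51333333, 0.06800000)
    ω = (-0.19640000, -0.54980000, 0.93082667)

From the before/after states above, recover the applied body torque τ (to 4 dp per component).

τ = (0.1500, 0.2000, 0.1300)

rate change Δω = (0.10360000, 0.05020000, 0.03082667)
τ = I·(Δω/dt) + ω₀×(Iω₀) = (0.1500, 0.2000, 0.1300)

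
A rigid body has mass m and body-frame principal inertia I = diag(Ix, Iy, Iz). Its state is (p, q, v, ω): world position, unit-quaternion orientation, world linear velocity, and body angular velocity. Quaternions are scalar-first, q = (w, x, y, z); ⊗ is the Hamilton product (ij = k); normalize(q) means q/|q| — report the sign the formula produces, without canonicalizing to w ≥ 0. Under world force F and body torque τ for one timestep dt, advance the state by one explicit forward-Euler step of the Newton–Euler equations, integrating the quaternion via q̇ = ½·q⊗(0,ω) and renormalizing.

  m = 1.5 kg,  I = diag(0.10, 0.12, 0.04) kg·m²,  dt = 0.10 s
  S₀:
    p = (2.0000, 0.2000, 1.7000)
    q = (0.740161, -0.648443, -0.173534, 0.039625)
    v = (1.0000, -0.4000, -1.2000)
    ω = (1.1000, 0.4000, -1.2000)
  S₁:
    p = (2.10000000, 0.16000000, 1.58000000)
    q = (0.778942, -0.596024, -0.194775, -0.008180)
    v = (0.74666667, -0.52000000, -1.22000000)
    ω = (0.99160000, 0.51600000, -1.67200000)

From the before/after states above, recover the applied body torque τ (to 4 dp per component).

Δω = ω₁−ω₀ = (-0.10840000, 0.11600000, -0.47200000)
gyro term ω₀×Iω₀ = (0.0384, -0.0792, 0.0088)
τ = I·(Δω/dt) + ω₀×(Iω₀) = (-0.0700, 0.0600, -0.1800)

τ = (-0.0700, 0.0600, -0.1800)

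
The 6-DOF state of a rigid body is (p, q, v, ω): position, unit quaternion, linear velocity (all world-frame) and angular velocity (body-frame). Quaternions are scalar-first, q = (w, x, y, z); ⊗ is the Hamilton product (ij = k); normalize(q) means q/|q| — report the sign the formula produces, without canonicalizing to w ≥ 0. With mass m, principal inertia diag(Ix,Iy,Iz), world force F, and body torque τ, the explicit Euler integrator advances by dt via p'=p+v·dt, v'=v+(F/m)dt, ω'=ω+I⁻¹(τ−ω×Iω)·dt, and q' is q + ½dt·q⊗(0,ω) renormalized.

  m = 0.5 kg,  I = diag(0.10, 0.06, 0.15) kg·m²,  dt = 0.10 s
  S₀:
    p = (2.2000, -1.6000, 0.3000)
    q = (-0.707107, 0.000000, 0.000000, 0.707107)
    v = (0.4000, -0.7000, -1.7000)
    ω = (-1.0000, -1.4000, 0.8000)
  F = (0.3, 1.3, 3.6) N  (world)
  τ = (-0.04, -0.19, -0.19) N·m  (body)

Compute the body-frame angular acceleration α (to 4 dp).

ω×(Iω) gyroscopic = (-0.1008, 0.0400, -0.0560)
(τ − ω×Iω)/I = (0.6080, -3.8333, -0.8933)

α = (0.6080, -3.8333, -0.8933)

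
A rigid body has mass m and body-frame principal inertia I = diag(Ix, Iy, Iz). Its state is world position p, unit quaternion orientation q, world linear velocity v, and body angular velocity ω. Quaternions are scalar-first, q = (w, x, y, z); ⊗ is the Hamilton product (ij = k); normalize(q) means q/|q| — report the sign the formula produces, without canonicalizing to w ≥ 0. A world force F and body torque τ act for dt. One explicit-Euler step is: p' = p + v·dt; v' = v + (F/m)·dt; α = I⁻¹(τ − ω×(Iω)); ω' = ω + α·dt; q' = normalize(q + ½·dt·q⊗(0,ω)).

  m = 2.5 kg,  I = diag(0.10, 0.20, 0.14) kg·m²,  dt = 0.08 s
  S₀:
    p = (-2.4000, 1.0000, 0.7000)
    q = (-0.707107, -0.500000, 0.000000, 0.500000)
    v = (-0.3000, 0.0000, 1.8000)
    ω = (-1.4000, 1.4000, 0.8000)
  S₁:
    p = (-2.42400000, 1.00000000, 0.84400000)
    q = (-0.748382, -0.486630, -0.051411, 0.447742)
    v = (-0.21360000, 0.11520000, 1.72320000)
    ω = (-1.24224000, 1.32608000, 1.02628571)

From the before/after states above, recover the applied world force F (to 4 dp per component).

F = (2.7000, 3.6000, -2.4000)

v₁ − v₀ = (0.08640000, 0.11520000, -0.07680000)
applied force F = (2.7000, 3.6000, -2.4000)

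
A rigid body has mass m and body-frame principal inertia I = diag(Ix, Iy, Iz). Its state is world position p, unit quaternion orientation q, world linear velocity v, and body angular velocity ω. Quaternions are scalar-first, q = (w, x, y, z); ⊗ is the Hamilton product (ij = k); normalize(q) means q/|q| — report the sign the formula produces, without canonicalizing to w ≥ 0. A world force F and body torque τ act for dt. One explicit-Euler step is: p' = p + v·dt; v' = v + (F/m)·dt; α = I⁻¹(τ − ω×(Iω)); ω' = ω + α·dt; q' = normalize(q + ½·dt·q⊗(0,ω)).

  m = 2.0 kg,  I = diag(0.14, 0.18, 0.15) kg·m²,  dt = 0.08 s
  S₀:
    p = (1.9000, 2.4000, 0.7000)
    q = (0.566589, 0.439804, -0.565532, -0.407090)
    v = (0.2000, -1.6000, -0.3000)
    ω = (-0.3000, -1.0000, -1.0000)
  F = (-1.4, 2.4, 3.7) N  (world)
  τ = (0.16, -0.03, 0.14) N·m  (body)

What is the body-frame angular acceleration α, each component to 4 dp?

α = (1.3571, -0.1500, 0.8533)

ω×(Iω) gyroscopic = (-0.0300, -0.0030, 0.0120)
α = I⁻¹(τ − ω×Iω) = (1.3571, -0.1500, 0.8533)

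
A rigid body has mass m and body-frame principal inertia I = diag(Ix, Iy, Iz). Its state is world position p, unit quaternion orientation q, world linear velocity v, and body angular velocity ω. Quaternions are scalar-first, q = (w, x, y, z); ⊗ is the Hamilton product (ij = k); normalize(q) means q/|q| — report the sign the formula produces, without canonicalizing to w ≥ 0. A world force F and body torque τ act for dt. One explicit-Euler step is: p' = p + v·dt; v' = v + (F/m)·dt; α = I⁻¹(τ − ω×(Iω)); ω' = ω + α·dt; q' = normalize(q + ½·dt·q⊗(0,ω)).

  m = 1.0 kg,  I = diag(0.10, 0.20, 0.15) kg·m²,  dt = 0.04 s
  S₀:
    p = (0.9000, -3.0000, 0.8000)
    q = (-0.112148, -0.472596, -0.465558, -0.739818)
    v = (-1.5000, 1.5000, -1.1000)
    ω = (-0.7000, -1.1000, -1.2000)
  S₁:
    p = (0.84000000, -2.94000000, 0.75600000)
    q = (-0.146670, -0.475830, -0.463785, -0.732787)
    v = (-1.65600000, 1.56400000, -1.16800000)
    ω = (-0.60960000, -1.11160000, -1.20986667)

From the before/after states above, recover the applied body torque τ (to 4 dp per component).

Δω = ω₁−ω₀ = (0.09040000, -0.01160000, -0.00986667)
τ = I·(Δω/dt) + ω₀×(Iω₀) = (0.1600, -0.1000, 0.0400)

τ = (0.1600, -0.1000, 0.0400)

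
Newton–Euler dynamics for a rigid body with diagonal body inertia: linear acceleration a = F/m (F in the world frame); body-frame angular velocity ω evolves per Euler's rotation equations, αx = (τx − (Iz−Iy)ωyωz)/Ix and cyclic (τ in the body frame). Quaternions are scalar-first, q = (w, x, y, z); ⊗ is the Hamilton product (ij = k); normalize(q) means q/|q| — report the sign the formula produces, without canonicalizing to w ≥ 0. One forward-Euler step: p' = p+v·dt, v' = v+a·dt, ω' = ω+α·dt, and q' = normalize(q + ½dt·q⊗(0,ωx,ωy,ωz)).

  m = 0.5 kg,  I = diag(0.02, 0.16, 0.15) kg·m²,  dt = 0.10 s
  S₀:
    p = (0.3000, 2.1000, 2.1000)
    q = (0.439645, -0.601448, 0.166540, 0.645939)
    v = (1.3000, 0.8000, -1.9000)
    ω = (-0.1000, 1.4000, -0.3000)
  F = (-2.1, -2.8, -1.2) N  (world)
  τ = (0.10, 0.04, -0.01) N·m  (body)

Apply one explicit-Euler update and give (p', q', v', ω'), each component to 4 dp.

gyro term ω×Iω = (0.0042, -0.0039, -0.0196)
α = I⁻¹(τ − ω×Iω) = (4.7900, 0.2744, 0.0640)
ω' = ω + α·dt = (0.3790, 1.4274, -0.2936)
2q̇ = q⊗(0,ω) = (-0.0995191, -0.9982411, 0.3704747, -0.9572667)
q + ½dt·q⊗(0,ω), renormalized = (0.4336, -0.6497, 0.1846, 0.5965)
linear accel F/m = (-4.2000, -5.6000, -2.4000)
p + v·dt = (0.4300, 2.1800, 1.9100)
v + (F/m)dt = (0.8800, 0.2400, -2.1400)

p' = (0.4300, 2.1800, 1.9100)
q' = (0.4336, -0.6497, 0.1846, 0.5965)
v' = (0.8800, 0.2400, -2.1400)
ω' = (0.3790, 1.4274, -0.2936)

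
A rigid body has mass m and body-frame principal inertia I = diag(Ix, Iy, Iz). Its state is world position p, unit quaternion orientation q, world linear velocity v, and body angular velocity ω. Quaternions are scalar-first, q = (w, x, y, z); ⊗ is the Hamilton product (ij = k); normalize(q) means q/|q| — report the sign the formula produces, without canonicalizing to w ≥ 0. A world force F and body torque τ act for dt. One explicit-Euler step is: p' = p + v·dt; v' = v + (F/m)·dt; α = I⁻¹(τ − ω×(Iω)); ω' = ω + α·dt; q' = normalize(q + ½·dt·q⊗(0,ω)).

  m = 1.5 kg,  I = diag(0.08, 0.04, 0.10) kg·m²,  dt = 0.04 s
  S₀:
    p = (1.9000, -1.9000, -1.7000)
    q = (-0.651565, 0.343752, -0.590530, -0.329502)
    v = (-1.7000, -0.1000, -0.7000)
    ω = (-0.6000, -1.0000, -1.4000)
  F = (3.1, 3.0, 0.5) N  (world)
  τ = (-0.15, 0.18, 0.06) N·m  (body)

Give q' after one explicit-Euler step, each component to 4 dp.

q' = (-0.6680, 0.3613, -0.5635, -0.3250)

q⊗(0,ω) = (-0.8455816, 0.8881790, 1.3305190, 0.2141210)
q + ½dt·q⊗(0,ω), renormalized = (-0.6680, 0.3613, -0.5635, -0.3250)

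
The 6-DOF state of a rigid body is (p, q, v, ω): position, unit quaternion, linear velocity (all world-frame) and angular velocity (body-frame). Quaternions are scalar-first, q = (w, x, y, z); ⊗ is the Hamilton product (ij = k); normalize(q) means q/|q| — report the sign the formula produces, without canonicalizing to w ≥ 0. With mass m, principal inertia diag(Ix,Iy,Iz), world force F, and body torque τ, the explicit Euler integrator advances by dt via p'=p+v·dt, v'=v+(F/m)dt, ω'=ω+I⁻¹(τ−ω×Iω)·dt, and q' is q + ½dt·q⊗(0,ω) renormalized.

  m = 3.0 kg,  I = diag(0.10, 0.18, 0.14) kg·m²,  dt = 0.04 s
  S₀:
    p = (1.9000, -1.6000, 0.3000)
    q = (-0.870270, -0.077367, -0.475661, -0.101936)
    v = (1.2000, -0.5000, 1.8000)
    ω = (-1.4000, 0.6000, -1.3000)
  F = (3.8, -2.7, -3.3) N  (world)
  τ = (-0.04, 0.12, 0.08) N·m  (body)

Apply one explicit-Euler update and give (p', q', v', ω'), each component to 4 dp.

p' = (1.9480, -1.6200, 0.3720)
q' = (-0.8687, -0.0394, -0.4849, -0.0935)
v' = (1.2507, -0.5360, 1.7560)
ω' = (-1.4285, 0.6428, -1.2579)

α = I⁻¹(τ − ω×Iω) = (-0.7120, 1.0711, 1.0514)
new body rate ω' = (-1.4285, 0.6428, -1.2579)
2q̇ = q⊗(0,ω) = (0.0445660, 1.8978989, -0.4800287, 0.4190054)
q + ½dt·q⊗(0,ω), renormalized = (-0.8687, -0.0394, -0.4849, -0.0935)
new position p' = (1.9480, -1.6200, 0.3720)
new velocity v' = (1.2507, -0.5360, 1.7560)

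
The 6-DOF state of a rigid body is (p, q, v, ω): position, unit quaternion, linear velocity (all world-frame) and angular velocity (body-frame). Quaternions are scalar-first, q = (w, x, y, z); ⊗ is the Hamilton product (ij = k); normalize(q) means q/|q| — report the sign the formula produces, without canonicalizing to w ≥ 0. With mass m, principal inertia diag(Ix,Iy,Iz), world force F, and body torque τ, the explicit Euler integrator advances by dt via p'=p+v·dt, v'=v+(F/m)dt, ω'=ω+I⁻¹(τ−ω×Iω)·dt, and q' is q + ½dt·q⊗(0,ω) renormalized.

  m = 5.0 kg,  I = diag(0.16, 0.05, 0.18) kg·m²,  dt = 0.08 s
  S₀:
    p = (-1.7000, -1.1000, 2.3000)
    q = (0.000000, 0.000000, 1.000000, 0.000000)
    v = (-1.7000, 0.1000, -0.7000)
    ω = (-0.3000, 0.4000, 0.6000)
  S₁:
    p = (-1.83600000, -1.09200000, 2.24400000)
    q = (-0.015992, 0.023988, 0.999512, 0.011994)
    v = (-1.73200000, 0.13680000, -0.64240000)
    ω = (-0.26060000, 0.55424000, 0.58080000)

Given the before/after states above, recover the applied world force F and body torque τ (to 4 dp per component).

F = (-2.0000, 2.3000, 3.6000)
τ = (0.1100, 0.1000, -0.0300)

Δv = v₁−v₀ = (-0.03200000, 0.03680000, 0.05760000)
applied force F = (-2.0000, 2.3000, 3.6000)
ω₁ − ω₀ = (0.03940000, 0.15424000, -0.01920000)
τ = I·(Δω/dt) + ω₀×(Iω₀) = (0.1100, 0.1000, -0.0300)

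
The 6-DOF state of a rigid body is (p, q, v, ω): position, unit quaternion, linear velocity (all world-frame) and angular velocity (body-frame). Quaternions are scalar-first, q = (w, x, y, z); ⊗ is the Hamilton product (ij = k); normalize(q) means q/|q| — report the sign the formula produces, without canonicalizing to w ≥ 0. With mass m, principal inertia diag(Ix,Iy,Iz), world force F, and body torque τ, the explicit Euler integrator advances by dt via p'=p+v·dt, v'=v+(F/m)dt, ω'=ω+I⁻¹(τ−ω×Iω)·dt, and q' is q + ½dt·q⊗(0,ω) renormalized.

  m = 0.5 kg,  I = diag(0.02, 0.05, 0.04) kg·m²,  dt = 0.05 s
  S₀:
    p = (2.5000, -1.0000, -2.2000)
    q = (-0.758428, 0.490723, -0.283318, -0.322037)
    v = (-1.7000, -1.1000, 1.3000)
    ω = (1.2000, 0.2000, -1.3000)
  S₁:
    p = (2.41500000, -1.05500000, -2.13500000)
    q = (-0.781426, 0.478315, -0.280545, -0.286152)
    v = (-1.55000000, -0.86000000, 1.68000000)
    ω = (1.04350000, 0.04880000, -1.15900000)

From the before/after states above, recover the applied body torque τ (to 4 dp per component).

rate change Δω = (-0.15650000, -0.15120000, 0.14100000)
I·α + gyro = (-0.0600, -0.1200, 0.1200)

τ = (-0.0600, -0.1200, 0.1200)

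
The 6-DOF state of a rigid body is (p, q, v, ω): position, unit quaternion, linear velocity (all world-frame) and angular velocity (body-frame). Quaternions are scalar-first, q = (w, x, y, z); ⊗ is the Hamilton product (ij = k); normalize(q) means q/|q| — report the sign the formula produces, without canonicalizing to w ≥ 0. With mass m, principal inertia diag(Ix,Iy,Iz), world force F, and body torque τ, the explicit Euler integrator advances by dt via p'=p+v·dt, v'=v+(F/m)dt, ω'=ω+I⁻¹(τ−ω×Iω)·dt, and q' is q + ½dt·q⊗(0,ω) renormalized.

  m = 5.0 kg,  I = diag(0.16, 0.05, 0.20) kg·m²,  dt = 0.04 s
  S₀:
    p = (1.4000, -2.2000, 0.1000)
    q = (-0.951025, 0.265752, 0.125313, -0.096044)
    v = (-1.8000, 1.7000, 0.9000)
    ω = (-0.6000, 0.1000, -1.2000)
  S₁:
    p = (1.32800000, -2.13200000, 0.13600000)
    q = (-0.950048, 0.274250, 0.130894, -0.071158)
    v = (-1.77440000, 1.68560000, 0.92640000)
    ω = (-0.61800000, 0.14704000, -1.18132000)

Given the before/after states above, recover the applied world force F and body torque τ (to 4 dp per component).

F = (3.2000, -1.8000, 3.3000)
τ = (-0.0900, 0.0300, 0.1000)

Δω = ω₁−ω₀ = (-0.01800000, 0.04704000, 0.01868000)
gyro term ω₀×Iω₀ = (-0.0180, -0.0288, 0.0066)
I·α + gyro = (-0.0900, 0.0300, 0.1000)
velocity change Δv = (0.02560000, -0.01440000, 0.02640000)
F = m·Δv/dt = (3.2000, -1.8000, 3.3000)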